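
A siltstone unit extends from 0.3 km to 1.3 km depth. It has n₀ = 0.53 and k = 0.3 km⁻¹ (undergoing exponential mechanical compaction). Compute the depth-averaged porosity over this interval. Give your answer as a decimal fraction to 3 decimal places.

0.418

⟨n⟩ = (1/(d₂−d₁)) ∫ n₀ e^(−kd) dd = n₀·(e^(−k·d₁) − e^(−k·d₂)) / (k·(d₂−d₁))
e^(−0.3×0.3) = 0.9139; e^(−0.3×1.3) = 0.6771
⟨n⟩ = 0.53 × (0.9139 − 0.6771) / (0.3 × 1) = 0.53 × 0.7896 = 0.4185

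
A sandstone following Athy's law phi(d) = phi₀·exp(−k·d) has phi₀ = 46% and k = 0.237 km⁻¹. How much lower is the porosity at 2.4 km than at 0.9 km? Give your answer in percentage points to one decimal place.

phi(0.9) = 0.46·e^(−0.237×0.9) = 0.3716
phi(2.4) = 0.46·e^(−0.237×2.4) = 0.2605
Δphi = 0.3716 − 0.2605 = 0.1112

11.1 percentage points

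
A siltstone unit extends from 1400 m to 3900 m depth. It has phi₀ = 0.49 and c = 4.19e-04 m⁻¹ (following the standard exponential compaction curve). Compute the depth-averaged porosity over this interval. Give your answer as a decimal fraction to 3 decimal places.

0.169

Working in km (1 km = 1000 m; c in km⁻¹ = c in m⁻¹ × 1000):
⟨phi⟩ = (1/(d₂−d₁)) ∫ phi₀ e^(−cd) dd = phi₀·(e^(−c·d₁) − e^(−c·d₂)) / (c·(d₂−d₁))
e^(−0.419×1.4) = 0.5562; e^(−0.419×3.9) = 0.1951
⟨phi⟩ = 0.49 × (0.5562 − 0.1951) / (0.419 × 2.5) = 0.49 × 0.3447 = 0.1689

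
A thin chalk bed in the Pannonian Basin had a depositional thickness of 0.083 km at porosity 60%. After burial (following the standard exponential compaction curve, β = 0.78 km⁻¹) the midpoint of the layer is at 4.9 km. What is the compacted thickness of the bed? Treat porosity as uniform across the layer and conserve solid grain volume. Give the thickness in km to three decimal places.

0.034 km

Porosity at 4.9 km: φ = 0.6·exp(−0.78×4.9) = 0.0131
Solid-volume conservation: h(1−φ) = h₀(1−φ₀) ⇒ h = h₀·(1−φ₀)/(1−φ)
h = 0.083 × (1 − 0.6)/(1 − 0.0131) = 0.083 × 0.4053 = 0.0336 km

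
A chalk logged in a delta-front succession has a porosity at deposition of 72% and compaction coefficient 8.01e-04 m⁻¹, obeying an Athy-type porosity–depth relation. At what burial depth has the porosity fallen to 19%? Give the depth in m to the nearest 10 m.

Working in km (1 km = 1000 m; k in km⁻¹ = k in m⁻¹ × 1000):
Invert Athy's law: d = ln(φ₀/φ) / k
d = ln(0.72/0.19) / 0.801 = ln(3.789) / 0.801 = 1.3322 / 0.801 = 1.663 km

1660 m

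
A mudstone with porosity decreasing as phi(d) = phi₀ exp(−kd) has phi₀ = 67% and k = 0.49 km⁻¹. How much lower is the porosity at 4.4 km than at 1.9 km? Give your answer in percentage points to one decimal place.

phi(1.9) = 0.67·e^(−0.49×1.9) = 0.2641
phi(4.4) = 0.67·e^(−0.49×4.4) = 0.0776
Δphi = 0.2641 − 0.0776 = 0.1865

18.7 percentage points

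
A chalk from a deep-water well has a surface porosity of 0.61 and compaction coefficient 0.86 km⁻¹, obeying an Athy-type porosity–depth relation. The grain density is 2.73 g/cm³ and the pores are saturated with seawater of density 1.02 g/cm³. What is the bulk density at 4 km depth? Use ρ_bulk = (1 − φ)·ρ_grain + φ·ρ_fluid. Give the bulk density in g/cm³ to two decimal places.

2.70 g/cm³

Porosity at depth: n = 0.61·exp(−0.86×4) = 0.61×0.0321 = 0.0196
Bulk density: ρ_b = (1−n)ρ_g + n·ρ_f = 0.9804×2.73 + 0.0196×1.02
       = 2.677 + 0.020 = 2.697 g/cm³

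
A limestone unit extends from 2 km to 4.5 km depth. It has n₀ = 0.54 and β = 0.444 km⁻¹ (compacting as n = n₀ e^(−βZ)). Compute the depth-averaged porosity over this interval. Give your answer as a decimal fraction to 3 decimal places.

⟨n⟩ = (1/(Z₂−Z₁)) ∫ n₀ e^(−βZ) dZ = n₀·(e^(−β·Z₁) − e^(−β·Z₂)) / (β·(Z₂−Z₁))
e^(−0.444×2) = 0.4115; e^(−0.444×4.5) = 0.1356
⟨n⟩ = 0.54 × (0.4115 − 0.1356) / (0.444 × 2.5) = 0.54 × 0.2485 = 0.1342

0.134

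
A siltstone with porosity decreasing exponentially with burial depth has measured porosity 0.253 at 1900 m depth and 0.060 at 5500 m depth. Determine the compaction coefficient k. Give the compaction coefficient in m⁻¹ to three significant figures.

0.000400 m⁻¹

Working in km (1 km = 1000 m; k in km⁻¹ = k in m⁻¹ × 1000):
Athy: φ(z) = φ₀ e^(−kz) ⇒ φ₁/φ₂ = e^{k(z₂−z₁)} ⇒ k = ln(φ₁/φ₂)/(z₂−z₁)
k = ln(0.253/0.06) / (5.5 − 1.9) = ln(4.217) / 3.6 = 1.4390 / 3.6 = 0.3997 km⁻¹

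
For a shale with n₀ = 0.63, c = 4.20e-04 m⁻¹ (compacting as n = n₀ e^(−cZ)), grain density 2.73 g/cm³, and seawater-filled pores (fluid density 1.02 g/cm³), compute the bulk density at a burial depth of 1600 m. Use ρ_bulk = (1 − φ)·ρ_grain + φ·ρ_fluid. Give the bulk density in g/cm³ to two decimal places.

2.18 g/cm³

Working in km (1 km = 1000 m; c in km⁻¹ = c in m⁻¹ × 1000):
Porosity at depth: n = 0.63·exp(−0.42×1.6) = 0.63×0.5107 = 0.3217
Bulk density: ρ_b = (1−n)ρ_g + n·ρ_f = 0.6783×2.73 + 0.3217×1.02
       = 1.852 + 0.328 = 2.180 g/cm³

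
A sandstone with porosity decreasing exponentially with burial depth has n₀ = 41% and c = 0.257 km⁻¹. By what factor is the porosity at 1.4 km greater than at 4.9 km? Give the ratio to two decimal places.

2.46

n(Z₁)/n(Z₂) = e^(−c·Z₁)/e^(−c·Z₂) = e^{c(Z₂−Z₁)}
= exp(0.257 × 3.5) = exp(0.8995) = 2.4584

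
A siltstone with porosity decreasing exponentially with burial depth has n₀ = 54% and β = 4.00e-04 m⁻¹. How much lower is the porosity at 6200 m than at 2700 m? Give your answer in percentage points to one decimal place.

Working in km (1 km = 1000 m; β in km⁻¹ = β in m⁻¹ × 1000):
n(2.7) = 0.54·e^(−0.4×2.7) = 0.1834
n(6.2) = 0.54·e^(−0.4×6.2) = 0.0452
Δn = 0.1834 − 0.0452 = 0.1382

13.8 percentage points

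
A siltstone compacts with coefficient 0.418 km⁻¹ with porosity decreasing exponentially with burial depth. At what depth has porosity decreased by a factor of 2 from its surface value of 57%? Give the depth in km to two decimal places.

φ/φ₀ = 1/2 ⇒ exp(−β·d) = 1/2 ⇒ d = ln(2) / β
d = 0.6931 / 0.418 = 1.658 km

1.66 km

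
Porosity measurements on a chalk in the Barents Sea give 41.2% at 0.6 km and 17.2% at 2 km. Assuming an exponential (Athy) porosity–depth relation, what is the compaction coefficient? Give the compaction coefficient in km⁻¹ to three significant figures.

0.624 km⁻¹

Athy: n(z) = n₀ e^(−βz) ⇒ n₁/n₂ = e^{β(z₂−z₁)} ⇒ β = ln(n₁/n₂)/(z₂−z₁)
β = ln(0.412/0.172) / (2 − 0.6) = ln(2.395) / 1.4 = 0.8735 / 1.4 = 0.6239 km⁻¹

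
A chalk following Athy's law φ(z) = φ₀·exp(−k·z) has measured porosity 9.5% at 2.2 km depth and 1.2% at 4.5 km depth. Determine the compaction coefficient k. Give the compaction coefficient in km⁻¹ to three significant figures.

Athy: φ(z) = φ₀ e^(−kz) ⇒ φ₁/φ₂ = e^{k(z₂−z₁)} ⇒ k = ln(φ₁/φ₂)/(z₂−z₁)
k = ln(0.095/0.012) / (4.5 − 2.2) = ln(7.917) / 2.3 = 2.0690 / 2.3 = 0.8996 km⁻¹

0.900 km⁻¹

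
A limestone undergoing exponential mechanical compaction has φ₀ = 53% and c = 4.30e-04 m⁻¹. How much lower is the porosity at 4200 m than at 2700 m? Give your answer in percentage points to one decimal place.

Working in km (1 km = 1000 m; c in km⁻¹ = c in m⁻¹ × 1000):
φ(2.7) = 0.53·e^(−0.43×2.7) = 0.1660
φ(4.2) = 0.53·e^(−0.43×4.2) = 0.0871
Δφ = 0.1660 − 0.0871 = 0.0789

7.9 percentage points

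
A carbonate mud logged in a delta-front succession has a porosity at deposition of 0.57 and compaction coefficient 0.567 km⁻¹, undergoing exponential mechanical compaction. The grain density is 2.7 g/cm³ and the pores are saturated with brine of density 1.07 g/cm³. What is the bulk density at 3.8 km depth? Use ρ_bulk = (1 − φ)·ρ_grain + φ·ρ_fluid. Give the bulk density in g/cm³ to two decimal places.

Porosity at depth: phi = 0.57·exp(−0.567×3.8) = 0.57×0.1159 = 0.0661
Bulk density: ρ_b = (1−phi)ρ_g + phi·ρ_f = 0.9339×2.7 + 0.0661×1.07
       = 2.522 + 0.071 = 2.592 g/cm³

2.59 g/cm³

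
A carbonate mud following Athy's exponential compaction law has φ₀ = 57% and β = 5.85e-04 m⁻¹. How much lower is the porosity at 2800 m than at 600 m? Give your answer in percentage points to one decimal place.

Working in km (1 km = 1000 m; β in km⁻¹ = β in m⁻¹ × 1000):
φ(0.6) = 0.57·e^(−0.585×0.6) = 0.4013
φ(2.8) = 0.57·e^(−0.585×2.8) = 0.1108
Δφ = 0.4013 − 0.1108 = 0.2905

29.0 percentage points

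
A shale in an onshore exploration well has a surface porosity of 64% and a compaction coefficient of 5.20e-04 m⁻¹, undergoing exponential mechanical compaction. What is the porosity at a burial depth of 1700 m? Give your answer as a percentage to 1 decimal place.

26.4%

Working in km (1 km = 1000 m; β in km⁻¹ = β in m⁻¹ × 1000):
n = n₀·exp(−β·Z) = 0.64 × exp(−0.52 × 1.7) = 0.64 × exp(−0.884)
  = 0.64 × 0.4131 = 0.2644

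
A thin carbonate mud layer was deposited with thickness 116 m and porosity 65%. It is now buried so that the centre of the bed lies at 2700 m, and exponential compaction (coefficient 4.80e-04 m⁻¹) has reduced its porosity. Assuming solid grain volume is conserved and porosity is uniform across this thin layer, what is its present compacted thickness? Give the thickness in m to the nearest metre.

Working in km (1 km = 1000 m; c in km⁻¹ = c in m⁻¹ × 1000):
Porosity at 2.7 km: n = 0.65·exp(−0.48×2.7) = 0.1779
Solid-volume conservation: h(1−n) = h₀(1−n₀) ⇒ h = h₀·(1−n₀)/(1−n)
h = 0.116 × (1 − 0.65)/(1 − 0.1779) = 0.116 × 0.4257 = 0.0494 km

49 m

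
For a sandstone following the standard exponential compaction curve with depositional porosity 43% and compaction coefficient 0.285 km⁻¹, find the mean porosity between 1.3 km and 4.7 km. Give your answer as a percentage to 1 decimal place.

⟨phi⟩ = (1/(Z₂−Z₁)) ∫ phi₀ e^(−cZ) dZ = phi₀·(e^(−c·Z₁) − e^(−c·Z₂)) / (c·(Z₂−Z₁))
e^(−0.285×1.3) = 0.6904; e^(−0.285×4.7) = 0.2620
⟨phi⟩ = 0.43 × (0.6904 − 0.2620) / (0.285 × 3.4) = 0.43 × 0.4421 = 0.1901

19.0%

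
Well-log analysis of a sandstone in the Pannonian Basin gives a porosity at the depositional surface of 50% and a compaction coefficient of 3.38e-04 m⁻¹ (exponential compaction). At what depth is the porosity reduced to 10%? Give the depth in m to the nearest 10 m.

Working in km (1 km = 1000 m; β in km⁻¹ = β in m⁻¹ × 1000):
Invert Athy's law: Z = ln(phi₀/phi) / β
Z = ln(0.5/0.1) / 0.338 = ln(5) / 0.338 = 1.6094 / 0.338 = 4.762 km

4760 m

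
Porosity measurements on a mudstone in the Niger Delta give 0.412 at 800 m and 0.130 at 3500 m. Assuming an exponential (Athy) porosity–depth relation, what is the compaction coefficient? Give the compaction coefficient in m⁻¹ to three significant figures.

0.000427 m⁻¹

Working in km (1 km = 1000 m; c in km⁻¹ = c in m⁻¹ × 1000):
Athy: phi(d) = phi₀ e^(−cd) ⇒ phi₁/phi₂ = e^{c(d₂−d₁)} ⇒ c = ln(phi₁/phi₂)/(d₂−d₁)
c = ln(0.412/0.13) / (3.5 − 0.8) = ln(3.169) / 2.7 = 1.1535 / 2.7 = 0.4272 km⁻¹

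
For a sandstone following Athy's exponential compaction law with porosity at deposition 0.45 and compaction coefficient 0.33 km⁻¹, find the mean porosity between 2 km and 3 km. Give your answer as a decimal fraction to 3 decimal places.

⟨n⟩ = (1/(z₂−z₁)) ∫ n₀ e^(−cz) dz = n₀·(e^(−c·z₁) − e^(−c·z₂)) / (c·(z₂−z₁))
e^(−0.33×2) = 0.5169; e^(−0.33×3) = 0.3716
⟨n⟩ = 0.45 × (0.5169 − 0.3716) / (0.33 × 1) = 0.45 × 0.4402 = 0.1981

0.198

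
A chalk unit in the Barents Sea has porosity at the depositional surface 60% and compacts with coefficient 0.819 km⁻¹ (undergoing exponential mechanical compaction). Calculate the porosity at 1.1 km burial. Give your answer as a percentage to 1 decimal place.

phi = phi₀·exp(−c·d) = 0.6 × exp(−0.819 × 1.1) = 0.6 × exp(−0.9009)
  = 0.6 × 0.4062 = 0.2437

24.4%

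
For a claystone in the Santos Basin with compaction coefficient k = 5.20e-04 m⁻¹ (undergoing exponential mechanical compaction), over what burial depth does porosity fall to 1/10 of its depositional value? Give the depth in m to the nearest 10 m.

4430 m

Working in km (1 km = 1000 m; k in km⁻¹ = k in m⁻¹ × 1000):
phi/phi₀ = 1/10 ⇒ exp(−k·z) = 1/10 ⇒ z = ln(10) / k
z = 2.3026 / 0.52 = 4.428 km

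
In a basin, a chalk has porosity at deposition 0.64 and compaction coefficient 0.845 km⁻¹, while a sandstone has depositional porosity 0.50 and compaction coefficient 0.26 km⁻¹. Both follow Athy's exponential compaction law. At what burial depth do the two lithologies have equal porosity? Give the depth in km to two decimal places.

0.42 km

Set n₀ₐ e^(−kₐz) = n₀ᵦ e^(−kᵦz) ⇒ ln(n₀ₐ/n₀ᵦ) = (kₐ − kᵦ)·z
z = ln(0.64/0.5) / (0.845 − 0.26) = 0.2469 / 0.585 = 0.422 km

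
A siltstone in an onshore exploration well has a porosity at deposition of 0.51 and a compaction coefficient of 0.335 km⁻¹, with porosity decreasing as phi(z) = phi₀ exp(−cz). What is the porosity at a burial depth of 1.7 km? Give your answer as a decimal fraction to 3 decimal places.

0.289

phi = phi₀·exp(−c·z) = 0.51 × exp(−0.335 × 1.7) = 0.51 × exp(−0.5695)
  = 0.51 × 0.5658 = 0.2886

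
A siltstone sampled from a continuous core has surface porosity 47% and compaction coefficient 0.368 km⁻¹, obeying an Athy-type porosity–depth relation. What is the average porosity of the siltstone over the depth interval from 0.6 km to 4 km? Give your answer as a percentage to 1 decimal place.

21.5%

⟨phi⟩ = (1/(d₂−d₁)) ∫ phi₀ e^(−kd) dd = phi₀·(e^(−k·d₁) − e^(−k·d₂)) / (k·(d₂−d₁))
e^(−0.368×0.6) = 0.8019; e^(−0.368×4) = 0.2295
⟨phi⟩ = 0.47 × (0.8019 − 0.2295) / (0.368 × 3.4) = 0.47 × 0.4575 = 0.2150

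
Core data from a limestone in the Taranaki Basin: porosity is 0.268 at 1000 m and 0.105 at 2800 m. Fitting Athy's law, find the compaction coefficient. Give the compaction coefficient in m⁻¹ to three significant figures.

Working in km (1 km = 1000 m; k in km⁻¹ = k in m⁻¹ × 1000):
Athy: phi(d) = phi₀ e^(−kd) ⇒ phi₁/phi₂ = e^{k(d₂−d₁)} ⇒ k = ln(phi₁/phi₂)/(d₂−d₁)
k = ln(0.268/0.105) / (2.8 − 1) = ln(2.552) / 1.8 = 0.9370 / 1.8 = 0.5206 km⁻¹

0.000521 m⁻¹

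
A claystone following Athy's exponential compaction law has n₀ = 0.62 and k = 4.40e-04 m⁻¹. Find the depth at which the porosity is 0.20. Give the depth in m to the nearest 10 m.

2570 m

Working in km (1 km = 1000 m; k in km⁻¹ = k in m⁻¹ × 1000):
Invert Athy's law: z = ln(n₀/n) / k
z = ln(0.62/0.2) / 0.44 = ln(3.1) / 0.44 = 1.1314 / 0.44 = 2.571 km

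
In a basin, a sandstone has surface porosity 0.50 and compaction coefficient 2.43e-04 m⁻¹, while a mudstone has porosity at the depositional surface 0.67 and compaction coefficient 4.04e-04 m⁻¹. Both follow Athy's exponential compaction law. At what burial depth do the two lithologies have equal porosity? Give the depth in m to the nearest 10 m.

Working in km (1 km = 1000 m; c in km⁻¹ = c in m⁻¹ × 1000):
Set φ₀ₐ e^(−cₐZ) = φ₀ᵦ e^(−cᵦZ) ⇒ ln(φ₀ₐ/φ₀ᵦ) = (cₐ − cᵦ)·Z
Z = ln(0.5/0.67) / (0.243 − 0.404) = -0.2927 / -0.161 = 1.818 km

1820 m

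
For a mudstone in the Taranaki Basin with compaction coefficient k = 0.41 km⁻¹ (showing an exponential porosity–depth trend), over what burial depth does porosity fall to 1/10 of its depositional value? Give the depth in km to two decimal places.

5.62 km

phi/phi₀ = 1/10 ⇒ exp(−k·z) = 1/10 ⇒ z = ln(10) / k
z = 2.3026 / 0.41 = 5.616 km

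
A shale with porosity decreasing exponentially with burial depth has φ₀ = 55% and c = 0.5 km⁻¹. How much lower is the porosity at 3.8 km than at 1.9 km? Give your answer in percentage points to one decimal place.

φ(1.9) = 0.55·e^(−0.5×1.9) = 0.2127
φ(3.8) = 0.55·e^(−0.5×3.8) = 0.0823
Δφ = 0.2127 − 0.0823 = 0.1304

13.0 percentage points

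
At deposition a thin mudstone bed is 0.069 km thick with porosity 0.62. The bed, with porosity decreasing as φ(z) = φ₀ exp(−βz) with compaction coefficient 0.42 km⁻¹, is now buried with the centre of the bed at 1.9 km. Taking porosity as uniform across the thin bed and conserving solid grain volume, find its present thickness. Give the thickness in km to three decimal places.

0.036 km

Porosity at 1.9 km: φ = 0.62·exp(−0.42×1.9) = 0.2791
Solid-volume conservation: h(1−φ) = h₀(1−φ₀) ⇒ h = h₀·(1−φ₀)/(1−φ)
h = 0.069 × (1 − 0.62)/(1 − 0.2791) = 0.069 × 0.5271 = 0.0364 km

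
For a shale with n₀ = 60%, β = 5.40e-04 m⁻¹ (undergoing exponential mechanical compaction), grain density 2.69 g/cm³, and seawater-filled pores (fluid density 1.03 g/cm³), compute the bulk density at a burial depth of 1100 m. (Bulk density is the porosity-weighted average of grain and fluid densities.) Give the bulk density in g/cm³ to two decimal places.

2.14 g/cm³

Working in km (1 km = 1000 m; β in km⁻¹ = β in m⁻¹ × 1000):
Porosity at depth: n = 0.6·exp(−0.54×1.1) = 0.6×0.5521 = 0.3313
Bulk density: ρ_b = (1−n)ρ_g + n·ρ_f = 0.6687×2.69 + 0.3313×1.03
       = 1.799 + 0.341 = 2.140 g/cm³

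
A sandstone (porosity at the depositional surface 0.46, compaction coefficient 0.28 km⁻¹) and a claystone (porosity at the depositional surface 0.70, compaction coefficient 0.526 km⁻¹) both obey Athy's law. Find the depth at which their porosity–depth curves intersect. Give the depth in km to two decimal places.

Set phi₀ₐ e^(−kₐd) = phi₀ᵦ e^(−kᵦd) ⇒ ln(phi₀ₐ/phi₀ᵦ) = (kₐ − kᵦ)·d
d = ln(0.46/0.7) / (0.28 − 0.526) = -0.4199 / -0.246 = 1.707 km

1.71 km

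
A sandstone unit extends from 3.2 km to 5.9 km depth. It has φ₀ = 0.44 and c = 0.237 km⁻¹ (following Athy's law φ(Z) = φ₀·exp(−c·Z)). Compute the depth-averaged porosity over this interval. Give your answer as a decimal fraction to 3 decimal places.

0.152

⟨φ⟩ = (1/(Z₂−Z₁)) ∫ φ₀ e^(−cZ) dZ = φ₀·(e^(−c·Z₁) − e^(−c·Z₂)) / (c·(Z₂−Z₁))
e^(−0.237×3.2) = 0.4684; e^(−0.237×5.9) = 0.2470
⟨φ⟩ = 0.44 × (0.4684 − 0.2470) / (0.237 × 2.7) = 0.44 × 0.3460 = 0.1522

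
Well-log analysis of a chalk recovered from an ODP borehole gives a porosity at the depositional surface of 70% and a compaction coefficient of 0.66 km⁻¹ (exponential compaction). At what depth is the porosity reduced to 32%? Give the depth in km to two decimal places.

1.19 km

Invert Athy's law: z = ln(φ₀/φ) / c
z = ln(0.7/0.32) / 0.66 = ln(2.188) / 0.66 = 0.7828 / 0.66 = 1.186 km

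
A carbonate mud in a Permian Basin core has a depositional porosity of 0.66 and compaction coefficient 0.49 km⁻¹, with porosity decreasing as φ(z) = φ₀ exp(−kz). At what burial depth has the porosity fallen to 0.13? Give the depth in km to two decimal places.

Invert Athy's law: z = ln(φ₀/φ) / k
z = ln(0.66/0.13) / 0.49 = ln(5.077) / 0.49 = 1.6247 / 0.49 = 3.316 km

3.32 km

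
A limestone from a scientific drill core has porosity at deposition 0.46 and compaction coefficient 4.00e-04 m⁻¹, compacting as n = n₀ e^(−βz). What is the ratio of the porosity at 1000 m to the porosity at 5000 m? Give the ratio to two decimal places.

4.95

Working in km (1 km = 1000 m; β in km⁻¹ = β in m⁻¹ × 1000):
n(z₁)/n(z₂) = e^(−β·z₁)/e^(−β·z₂) = e^{β(z₂−z₁)}
= exp(0.4 × 4) = exp(1.6) = 4.9530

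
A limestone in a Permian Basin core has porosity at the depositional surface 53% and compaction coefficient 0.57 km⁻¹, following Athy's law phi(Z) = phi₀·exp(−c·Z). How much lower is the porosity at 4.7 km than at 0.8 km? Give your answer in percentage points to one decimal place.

30.0 percentage points

phi(0.8) = 0.53·e^(−0.57×0.8) = 0.3359
phi(4.7) = 0.53·e^(−0.57×4.7) = 0.0364
Δphi = 0.3359 − 0.0364 = 0.2995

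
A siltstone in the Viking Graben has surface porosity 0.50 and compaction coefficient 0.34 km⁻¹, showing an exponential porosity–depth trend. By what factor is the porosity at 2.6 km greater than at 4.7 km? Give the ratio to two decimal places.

φ(Z₁)/φ(Z₂) = e^(−β·Z₁)/e^(−β·Z₂) = e^{β(Z₂−Z₁)}
= exp(0.34 × 2.1) = exp(0.714) = 2.0421

2.04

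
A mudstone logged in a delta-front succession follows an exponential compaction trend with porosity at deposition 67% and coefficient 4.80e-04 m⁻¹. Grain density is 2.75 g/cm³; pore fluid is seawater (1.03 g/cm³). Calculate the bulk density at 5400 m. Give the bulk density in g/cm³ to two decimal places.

2.66 g/cm³

Working in km (1 km = 1000 m; k in km⁻¹ = k in m⁻¹ × 1000):
Porosity at depth: φ = 0.67·exp(−0.48×5.4) = 0.67×0.0749 = 0.0502
Bulk density: ρ_b = (1−φ)ρ_g + φ·ρ_f = 0.9498×2.75 + 0.0502×1.03
       = 2.612 + 0.052 = 2.664 g/cm³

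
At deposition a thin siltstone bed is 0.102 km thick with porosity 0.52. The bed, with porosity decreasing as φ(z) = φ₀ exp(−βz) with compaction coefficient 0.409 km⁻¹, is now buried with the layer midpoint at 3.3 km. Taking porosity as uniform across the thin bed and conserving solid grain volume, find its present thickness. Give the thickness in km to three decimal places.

0.057 km

Porosity at 3.3 km: φ = 0.52·exp(−0.409×3.3) = 0.1348
Solid-volume conservation: h(1−φ) = h₀(1−φ₀) ⇒ h = h₀·(1−φ₀)/(1−φ)
h = 0.102 × (1 − 0.52)/(1 − 0.1348) = 0.102 × 0.5548 = 0.0566 km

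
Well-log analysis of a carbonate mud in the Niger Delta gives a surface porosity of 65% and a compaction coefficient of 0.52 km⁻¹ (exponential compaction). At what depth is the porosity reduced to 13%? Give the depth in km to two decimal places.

3.10 km

Invert Athy's law: z = ln(φ₀/φ) / c
z = ln(0.65/0.13) / 0.52 = ln(5) / 0.52 = 1.6094 / 0.52 = 3.095 km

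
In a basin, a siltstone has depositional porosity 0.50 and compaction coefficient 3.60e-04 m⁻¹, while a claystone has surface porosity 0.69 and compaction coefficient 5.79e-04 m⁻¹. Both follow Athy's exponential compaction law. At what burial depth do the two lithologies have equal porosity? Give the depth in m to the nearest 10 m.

Working in km (1 km = 1000 m; β in km⁻¹ = β in m⁻¹ × 1000):
Set n₀ₐ e^(−βₐz) = n₀ᵦ e^(−βᵦz) ⇒ ln(n₀ₐ/n₀ᵦ) = (βₐ − βᵦ)·z
z = ln(0.5/0.69) / (0.36 − 0.579) = -0.3221 / -0.219 = 1.471 km

1470 m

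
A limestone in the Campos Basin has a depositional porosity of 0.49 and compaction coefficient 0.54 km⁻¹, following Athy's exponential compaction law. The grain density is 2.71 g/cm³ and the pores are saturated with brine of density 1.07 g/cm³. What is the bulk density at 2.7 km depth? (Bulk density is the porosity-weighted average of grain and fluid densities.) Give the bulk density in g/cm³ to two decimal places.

Porosity at depth: n = 0.49·exp(−0.54×2.7) = 0.49×0.2327 = 0.1140
Bulk density: ρ_b = (1−n)ρ_g + n·ρ_f = 0.8860×2.71 + 0.1140×1.07
       = 2.401 + 0.122 = 2.523 g/cm³

2.52 g/cm³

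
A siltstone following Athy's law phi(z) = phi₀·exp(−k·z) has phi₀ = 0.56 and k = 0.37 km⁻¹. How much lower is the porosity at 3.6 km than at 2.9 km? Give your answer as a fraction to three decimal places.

0.044

phi(2.9) = 0.56·e^(−0.37×2.9) = 0.1915
phi(3.6) = 0.56·e^(−0.37×3.6) = 0.1478
Δphi = 0.1915 − 0.1478 = 0.0437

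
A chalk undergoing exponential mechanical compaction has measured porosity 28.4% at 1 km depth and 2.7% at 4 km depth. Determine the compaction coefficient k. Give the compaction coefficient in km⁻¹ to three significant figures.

Athy: φ(z) = φ₀ e^(−kz) ⇒ φ₁/φ₂ = e^{k(z₂−z₁)} ⇒ k = ln(φ₁/φ₂)/(z₂−z₁)
k = ln(0.284/0.027) / (4 − 1) = ln(10.52) / 3 = 2.3531 / 3 = 0.7844 km⁻¹

0.784 km⁻¹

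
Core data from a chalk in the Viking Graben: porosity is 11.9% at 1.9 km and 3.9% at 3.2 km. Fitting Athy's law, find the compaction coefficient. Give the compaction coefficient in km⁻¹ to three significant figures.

0.858 km⁻¹

Athy: n(z) = n₀ e^(−cz) ⇒ n₁/n₂ = e^{c(z₂−z₁)} ⇒ c = ln(n₁/n₂)/(z₂−z₁)
c = ln(0.119/0.039) / (3.2 − 1.9) = ln(3.051) / 1.3 = 1.1156 / 1.3 = 0.8581 km⁻¹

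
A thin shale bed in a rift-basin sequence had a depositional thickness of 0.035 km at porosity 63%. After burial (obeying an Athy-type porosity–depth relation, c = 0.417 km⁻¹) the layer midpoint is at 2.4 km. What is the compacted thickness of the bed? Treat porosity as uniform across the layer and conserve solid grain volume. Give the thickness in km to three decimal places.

Porosity at 2.4 km: n = 0.63·exp(−0.417×2.4) = 0.2316
Solid-volume conservation: h(1−n) = h₀(1−n₀) ⇒ h = h₀·(1−n₀)/(1−n)
h = 0.035 × (1 − 0.63)/(1 − 0.2316) = 0.035 × 0.4815 = 0.0169 km

0.017 km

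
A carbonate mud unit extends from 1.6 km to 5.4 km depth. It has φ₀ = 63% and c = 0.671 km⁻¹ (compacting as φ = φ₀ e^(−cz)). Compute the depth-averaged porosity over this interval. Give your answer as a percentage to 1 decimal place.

⟨φ⟩ = (1/(z₂−z₁)) ∫ φ₀ e^(−cz) dz = φ₀·(e^(−c·z₁) − e^(−c·z₂)) / (c·(z₂−z₁))
e^(−0.671×1.6) = 0.3418; e^(−0.671×5.4) = 0.0267
⟨φ⟩ = 0.63 × (0.3418 − 0.0267) / (0.671 × 3.8) = 0.63 × 0.1236 = 0.0779

7.8%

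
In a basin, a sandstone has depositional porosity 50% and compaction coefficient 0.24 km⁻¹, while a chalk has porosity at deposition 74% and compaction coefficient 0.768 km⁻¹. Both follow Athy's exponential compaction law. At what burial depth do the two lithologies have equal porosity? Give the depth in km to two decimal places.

Set φ₀ₐ e^(−kₐz) = φ₀ᵦ e^(−kᵦz) ⇒ ln(φ₀ₐ/φ₀ᵦ) = (kₐ − kᵦ)·z
z = ln(0.5/0.74) / (0.24 − 0.768) = -0.3920 / -0.528 = 0.743 km

0.74 km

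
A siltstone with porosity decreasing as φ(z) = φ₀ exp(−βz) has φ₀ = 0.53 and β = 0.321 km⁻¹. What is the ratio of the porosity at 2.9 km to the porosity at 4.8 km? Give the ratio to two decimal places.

1.84

φ(z₁)/φ(z₂) = e^(−β·z₁)/e^(−β·z₂) = e^{β(z₂−z₁)}
= exp(0.321 × 1.9) = exp(0.6099) = 1.8402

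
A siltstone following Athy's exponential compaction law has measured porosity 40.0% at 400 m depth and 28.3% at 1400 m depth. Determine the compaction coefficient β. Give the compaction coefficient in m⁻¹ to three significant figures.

Working in km (1 km = 1000 m; β in km⁻¹ = β in m⁻¹ × 1000):
Athy: n(d) = n₀ e^(−βd) ⇒ n₁/n₂ = e^{β(d₂−d₁)} ⇒ β = ln(n₁/n₂)/(d₂−d₁)
β = ln(0.4/0.283) / (1.4 − 0.4) = ln(1.413) / 1 = 0.3460 / 1 = 0.346 km⁻¹

0.000346 m⁻¹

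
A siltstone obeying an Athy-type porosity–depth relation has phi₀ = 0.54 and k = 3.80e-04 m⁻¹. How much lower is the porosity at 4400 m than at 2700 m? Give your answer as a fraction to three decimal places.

Working in km (1 km = 1000 m; k in km⁻¹ = k in m⁻¹ × 1000):
phi(2.7) = 0.54·e^(−0.38×2.7) = 0.1936
phi(4.4) = 0.54·e^(−0.38×4.4) = 0.1015
Δphi = 0.1936 − 0.1015 = 0.0921

0.092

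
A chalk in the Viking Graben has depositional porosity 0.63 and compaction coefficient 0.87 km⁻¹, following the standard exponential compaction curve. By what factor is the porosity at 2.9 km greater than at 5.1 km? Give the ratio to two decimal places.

φ(Z₁)/φ(Z₂) = e^(−c·Z₁)/e^(−c·Z₂) = e^{c(Z₂−Z₁)}
= exp(0.87 × 2.2) = exp(1.914) = 6.7802

6.78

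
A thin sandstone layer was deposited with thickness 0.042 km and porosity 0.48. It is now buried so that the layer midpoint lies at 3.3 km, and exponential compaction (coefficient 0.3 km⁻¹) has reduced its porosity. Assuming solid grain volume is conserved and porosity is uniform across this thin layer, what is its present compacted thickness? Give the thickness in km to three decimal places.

Porosity at 3.3 km: n = 0.48·exp(−0.3×3.3) = 0.1784
Solid-volume conservation: h(1−n) = h₀(1−n₀) ⇒ h = h₀·(1−n₀)/(1−n)
h = 0.042 × (1 − 0.48)/(1 − 0.1784) = 0.042 × 0.6329 = 0.0266 km

0.027 km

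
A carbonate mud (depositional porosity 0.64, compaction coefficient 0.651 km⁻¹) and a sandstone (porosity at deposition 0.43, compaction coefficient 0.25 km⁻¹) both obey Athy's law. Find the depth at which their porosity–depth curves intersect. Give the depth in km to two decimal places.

Set n₀ₐ e^(−kₐd) = n₀ᵦ e^(−kᵦd) ⇒ ln(n₀ₐ/n₀ᵦ) = (kₐ − kᵦ)·d
d = ln(0.64/0.43) / (0.651 − 0.25) = 0.3977 / 0.401 = 0.992 km

0.99 km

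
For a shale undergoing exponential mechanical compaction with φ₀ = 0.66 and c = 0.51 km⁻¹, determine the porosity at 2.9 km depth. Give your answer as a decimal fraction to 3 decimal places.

φ = φ₀·exp(−c·Z) = 0.66 × exp(−0.51 × 2.9) = 0.66 × exp(−1.479)
  = 0.66 × 0.2279 = 0.1504

0.150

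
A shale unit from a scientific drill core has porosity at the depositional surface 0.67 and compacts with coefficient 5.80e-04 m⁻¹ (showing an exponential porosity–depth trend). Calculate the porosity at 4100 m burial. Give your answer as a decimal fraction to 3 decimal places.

0.062

Working in km (1 km = 1000 m; c in km⁻¹ = c in m⁻¹ × 1000):
n = n₀·exp(−c·d) = 0.67 × exp(−0.58 × 4.1) = 0.67 × exp(−2.378)
  = 0.67 × 0.0927 = 0.0621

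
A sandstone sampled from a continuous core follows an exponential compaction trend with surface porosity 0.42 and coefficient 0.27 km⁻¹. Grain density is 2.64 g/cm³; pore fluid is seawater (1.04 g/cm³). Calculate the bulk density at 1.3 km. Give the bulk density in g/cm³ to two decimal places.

Porosity at depth: φ = 0.42·exp(−0.27×1.3) = 0.42×0.7040 = 0.2957
Bulk density: ρ_b = (1−φ)ρ_g + φ·ρ_f = 0.7043×2.64 + 0.2957×1.04
       = 1.859 + 0.308 = 2.167 g/cm³

2.17 g/cm³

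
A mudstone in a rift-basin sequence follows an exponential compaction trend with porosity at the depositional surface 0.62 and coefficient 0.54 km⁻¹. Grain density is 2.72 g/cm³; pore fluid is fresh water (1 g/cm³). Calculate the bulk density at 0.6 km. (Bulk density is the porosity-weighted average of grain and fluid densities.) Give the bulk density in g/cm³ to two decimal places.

Porosity at depth: φ = 0.62·exp(−0.54×0.6) = 0.62×0.7233 = 0.4484
Bulk density: ρ_b = (1−φ)ρ_g + φ·ρ_f = 0.5516×2.72 + 0.4484×1
       = 1.500 + 0.448 = 1.949 g/cm³

1.95 g/cm³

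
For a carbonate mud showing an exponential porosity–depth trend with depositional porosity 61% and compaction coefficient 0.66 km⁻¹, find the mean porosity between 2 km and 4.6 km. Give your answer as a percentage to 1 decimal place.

7.8%

⟨phi⟩ = (1/(Z₂−Z₁)) ∫ phi₀ e^(−cZ) dZ = phi₀·(e^(−c·Z₁) − e^(−c·Z₂)) / (c·(Z₂−Z₁))
e^(−0.66×2) = 0.2671; e^(−0.66×4.6) = 0.0480
⟨phi⟩ = 0.61 × (0.2671 − 0.0480) / (0.66 × 2.6) = 0.61 × 0.1277 = 0.0779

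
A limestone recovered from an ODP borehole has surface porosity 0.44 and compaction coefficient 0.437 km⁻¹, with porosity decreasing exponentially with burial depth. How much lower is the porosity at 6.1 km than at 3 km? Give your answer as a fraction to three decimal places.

0.088

phi(3) = 0.44·e^(−0.437×3) = 0.1186
phi(6.1) = 0.44·e^(−0.437×6.1) = 0.0306
Δphi = 0.1186 − 0.0306 = 0.0880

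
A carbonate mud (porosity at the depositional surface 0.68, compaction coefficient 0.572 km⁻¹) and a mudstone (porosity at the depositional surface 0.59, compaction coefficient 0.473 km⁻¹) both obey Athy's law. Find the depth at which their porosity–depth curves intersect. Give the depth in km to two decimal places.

Set n₀ₐ e^(−cₐz) = n₀ᵦ e^(−cᵦz) ⇒ ln(n₀ₐ/n₀ᵦ) = (cₐ − cᵦ)·z
z = ln(0.68/0.59) / (0.572 − 0.473) = 0.1420 / 0.099 = 1.434 km

1.43 km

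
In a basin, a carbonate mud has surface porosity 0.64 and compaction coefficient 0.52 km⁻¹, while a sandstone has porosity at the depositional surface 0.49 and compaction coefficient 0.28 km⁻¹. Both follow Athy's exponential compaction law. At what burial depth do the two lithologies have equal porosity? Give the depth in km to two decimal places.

Set phi₀ₐ e^(−cₐz) = phi₀ᵦ e^(−cᵦz) ⇒ ln(phi₀ₐ/phi₀ᵦ) = (cₐ − cᵦ)·z
z = ln(0.64/0.49) / (0.52 − 0.28) = 0.2671 / 0.24 = 1.113 km

1.11 km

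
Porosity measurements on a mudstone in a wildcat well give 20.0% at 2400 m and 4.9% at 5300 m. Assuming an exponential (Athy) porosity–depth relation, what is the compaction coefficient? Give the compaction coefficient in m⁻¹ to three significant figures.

0.000485 m⁻¹

Working in km (1 km = 1000 m; k in km⁻¹ = k in m⁻¹ × 1000):
Athy: phi(Z) = phi₀ e^(−kZ) ⇒ phi₁/phi₂ = e^{k(Z₂−Z₁)} ⇒ k = ln(phi₁/phi₂)/(Z₂−Z₁)
k = ln(0.2/0.049) / (5.3 − 2.4) = ln(4.082) / 2.9 = 1.4065 / 2.9 = 0.485 km⁻¹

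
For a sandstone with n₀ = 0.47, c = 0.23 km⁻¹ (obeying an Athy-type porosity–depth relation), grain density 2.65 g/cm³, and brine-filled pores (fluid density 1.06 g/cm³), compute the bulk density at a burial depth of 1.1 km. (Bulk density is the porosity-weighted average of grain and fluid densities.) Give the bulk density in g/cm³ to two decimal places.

2.07 g/cm³

Porosity at depth: n = 0.47·exp(−0.23×1.1) = 0.47×0.7765 = 0.3649
Bulk density: ρ_b = (1−n)ρ_g + n·ρ_f = 0.6351×2.65 + 0.3649×1.06
       = 1.683 + 0.387 = 2.070 g/cm³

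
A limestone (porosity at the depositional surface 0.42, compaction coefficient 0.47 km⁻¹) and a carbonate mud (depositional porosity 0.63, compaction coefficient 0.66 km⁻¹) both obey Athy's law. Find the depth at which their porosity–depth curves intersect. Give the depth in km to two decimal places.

Set phi₀ₐ e^(−βₐZ) = phi₀ᵦ e^(−βᵦZ) ⇒ ln(phi₀ₐ/phi₀ᵦ) = (βₐ − βᵦ)·Z
Z = ln(0.42/0.63) / (0.47 − 0.66) = -0.4055 / -0.19 = 2.134 km

2.13 km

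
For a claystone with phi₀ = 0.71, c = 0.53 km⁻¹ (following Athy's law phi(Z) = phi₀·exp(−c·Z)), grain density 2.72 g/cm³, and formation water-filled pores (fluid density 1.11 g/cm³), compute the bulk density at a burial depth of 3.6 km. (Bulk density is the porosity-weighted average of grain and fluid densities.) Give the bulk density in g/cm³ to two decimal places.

2.55 g/cm³

Porosity at depth: phi = 0.71·exp(−0.53×3.6) = 0.71×0.1484 = 0.1053
Bulk density: ρ_b = (1−phi)ρ_g + phi·ρ_f = 0.8947×2.72 + 0.1053×1.11
       = 2.433 + 0.117 = 2.550 g/cm³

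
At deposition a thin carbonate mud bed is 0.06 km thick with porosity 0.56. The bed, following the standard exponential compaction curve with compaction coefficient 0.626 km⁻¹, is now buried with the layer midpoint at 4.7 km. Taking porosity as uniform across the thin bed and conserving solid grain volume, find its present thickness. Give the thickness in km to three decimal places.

0.027 km

Porosity at 4.7 km: φ = 0.56·exp(−0.626×4.7) = 0.0295
Solid-volume conservation: h(1−φ) = h₀(1−φ₀) ⇒ h = h₀·(1−φ₀)/(1−φ)
h = 0.06 × (1 − 0.56)/(1 − 0.0295) = 0.06 × 0.4534 = 0.0272 km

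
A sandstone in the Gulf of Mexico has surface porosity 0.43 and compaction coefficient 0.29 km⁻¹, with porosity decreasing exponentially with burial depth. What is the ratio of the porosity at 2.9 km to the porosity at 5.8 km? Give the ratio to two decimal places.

2.32

phi(d₁)/phi(d₂) = e^(−β·d₁)/e^(−β·d₂) = e^{β(d₂−d₁)}
= exp(0.29 × 2.9) = exp(0.841) = 2.3187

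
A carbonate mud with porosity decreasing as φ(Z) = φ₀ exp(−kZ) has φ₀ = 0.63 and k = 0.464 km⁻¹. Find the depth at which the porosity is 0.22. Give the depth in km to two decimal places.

Invert Athy's law: Z = ln(φ₀/φ) / k
Z = ln(0.63/0.22) / 0.464 = ln(2.864) / 0.464 = 1.0521 / 0.464 = 2.267 km

2.27 km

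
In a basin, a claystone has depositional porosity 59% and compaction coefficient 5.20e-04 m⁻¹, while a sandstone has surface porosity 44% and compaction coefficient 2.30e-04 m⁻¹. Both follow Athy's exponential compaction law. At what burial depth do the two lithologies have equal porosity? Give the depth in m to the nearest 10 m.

1010 m

Working in km (1 km = 1000 m; k in km⁻¹ = k in m⁻¹ × 1000):
Set phi₀ₐ e^(−kₐZ) = phi₀ᵦ e^(−kᵦZ) ⇒ ln(phi₀ₐ/phi₀ᵦ) = (kₐ − kᵦ)·Z
Z = ln(0.59/0.44) / (0.52 − 0.23) = 0.2933 / 0.29 = 1.012 km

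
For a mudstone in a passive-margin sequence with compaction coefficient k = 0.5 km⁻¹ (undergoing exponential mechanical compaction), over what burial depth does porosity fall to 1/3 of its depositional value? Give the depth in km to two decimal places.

φ/φ₀ = 1/3 ⇒ exp(−k·d) = 1/3 ⇒ d = ln(3) / k
d = 1.0986 / 0.5 = 2.197 km

2.20 km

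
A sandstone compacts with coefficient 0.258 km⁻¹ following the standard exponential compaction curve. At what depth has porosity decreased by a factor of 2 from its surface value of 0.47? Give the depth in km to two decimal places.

n/n₀ = 1/2 ⇒ exp(−k·Z) = 1/2 ⇒ Z = ln(2) / k
Z = 0.6931 / 0.258 = 2.687 km

2.69 km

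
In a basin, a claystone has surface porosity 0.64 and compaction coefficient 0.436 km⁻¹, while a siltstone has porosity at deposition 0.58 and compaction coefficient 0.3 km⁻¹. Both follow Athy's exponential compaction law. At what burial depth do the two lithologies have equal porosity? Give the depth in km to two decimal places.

0.72 km

Set φ₀ₐ e^(−kₐZ) = φ₀ᵦ e^(−kᵦZ) ⇒ ln(φ₀ₐ/φ₀ᵦ) = (kₐ − kᵦ)·Z
Z = ln(0.64/0.58) / (0.436 − 0.3) = 0.0984 / 0.136 = 0.724 km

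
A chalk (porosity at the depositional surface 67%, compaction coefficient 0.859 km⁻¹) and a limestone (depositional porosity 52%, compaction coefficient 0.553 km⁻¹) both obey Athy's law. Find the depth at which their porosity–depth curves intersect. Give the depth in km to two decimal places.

0.83 km

Set φ₀ₐ e^(−βₐd) = φ₀ᵦ e^(−βᵦd) ⇒ ln(φ₀ₐ/φ₀ᵦ) = (βₐ − βᵦ)·d
d = ln(0.67/0.52) / (0.859 − 0.553) = 0.2534 / 0.306 = 0.828 km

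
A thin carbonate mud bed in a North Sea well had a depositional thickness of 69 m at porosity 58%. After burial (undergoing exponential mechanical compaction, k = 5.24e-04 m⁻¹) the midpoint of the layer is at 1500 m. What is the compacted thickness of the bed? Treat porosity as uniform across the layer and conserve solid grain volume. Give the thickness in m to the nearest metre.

Working in km (1 km = 1000 m; k in km⁻¹ = k in m⁻¹ × 1000):
Porosity at 1.5 km: n = 0.58·exp(−0.524×1.5) = 0.2643
Solid-volume conservation: h(1−n) = h₀(1−n₀) ⇒ h = h₀·(1−n₀)/(1−n)
h = 0.069 × (1 − 0.58)/(1 − 0.2643) = 0.069 × 0.5709 = 0.0394 km

39 m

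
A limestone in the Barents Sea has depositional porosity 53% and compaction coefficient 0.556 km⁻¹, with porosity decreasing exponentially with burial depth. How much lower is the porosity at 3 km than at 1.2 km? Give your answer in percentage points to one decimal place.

phi(1.2) = 0.53·e^(−0.556×1.2) = 0.2720
phi(3) = 0.53·e^(−0.556×3) = 0.1000
Δphi = 0.2720 − 0.1000 = 0.1720

17.2 percentage points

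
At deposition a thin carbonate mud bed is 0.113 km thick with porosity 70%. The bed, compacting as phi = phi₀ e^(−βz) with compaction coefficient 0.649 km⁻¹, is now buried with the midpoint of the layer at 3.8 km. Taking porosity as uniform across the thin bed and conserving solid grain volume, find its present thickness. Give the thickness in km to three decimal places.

0.036 km

Porosity at 3.8 km: phi = 0.7·exp(−0.649×3.8) = 0.0594
Solid-volume conservation: h(1−phi) = h₀(1−phi₀) ⇒ h = h₀·(1−phi₀)/(1−phi)
h = 0.113 × (1 − 0.7)/(1 − 0.0594) = 0.113 × 0.3190 = 0.0360 km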